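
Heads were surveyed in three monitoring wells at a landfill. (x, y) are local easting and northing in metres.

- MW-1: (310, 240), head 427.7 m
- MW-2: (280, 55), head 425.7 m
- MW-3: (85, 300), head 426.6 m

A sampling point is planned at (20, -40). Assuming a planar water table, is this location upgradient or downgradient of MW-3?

Differences from MW-1: to MW-2 (Δx, Δy, Δh) = (-30, -185, -2.0); to MW-3 = (-225, 60, -1.1).
Solve a·Δx + b·Δy = Δh: det = (-30)·60 − (-225)·(-185) = -43425.
∂h/∂x = [(-2.0)·60 − (-1.1)·(-185)] / -43425 = +0.007450
∂h/∂y = [(-30)·(-1.1) − (-225)·(-2.0)] / -43425 = +0.009603
Head at (20, -40) = 427.7 + (+0.007450)·(-290) + (+0.009603)·(-280) = 422.85 m.
That is lower than the 426.6 m at MW-3, so the point is downgradient.

downgradient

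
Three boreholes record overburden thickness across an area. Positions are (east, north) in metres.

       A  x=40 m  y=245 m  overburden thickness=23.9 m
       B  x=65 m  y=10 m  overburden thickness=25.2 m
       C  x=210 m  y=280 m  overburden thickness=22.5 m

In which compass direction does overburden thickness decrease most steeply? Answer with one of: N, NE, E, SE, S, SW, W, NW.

NE

With d = a·x + b·y + c and A as origin, the differences give:
  25·a + (-235)·b = +1.3
  170·a + 35·b = -1.4
Eliminate b (×35 and ×(-235), subtract): 40825·a = -283.50 → a = ∂d/∂x = -0.006944
Back-substitute: b = ∂d/∂y = -0.006271.
Steepest decrease is along −∇f = (+0.006944 E, +0.006271 N) → northeast.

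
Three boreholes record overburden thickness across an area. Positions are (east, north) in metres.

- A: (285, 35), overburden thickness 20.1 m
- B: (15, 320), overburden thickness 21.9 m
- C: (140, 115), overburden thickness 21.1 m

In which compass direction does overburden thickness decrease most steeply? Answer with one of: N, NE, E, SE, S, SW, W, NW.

Differences from A: to B (Δx, Δy, Δh) = (-270, 285, +1.8); to C = (-145, 80, +1.0).
Solve a·Δx + b·Δy = Δd: det = (-270)·80 − (-145)·285 = 19725.
∂d/∂x = [(+1.8)·80 − (+1.0)·285] / 19725 = -0.007148
∂d/∂y = [(-270)·(+1.0) − (-145)·(+1.8)] / 19725 = -0.0004563
Steepest decrease is along −∇f = (+0.007148 E, +0.0004563 N) → east.

E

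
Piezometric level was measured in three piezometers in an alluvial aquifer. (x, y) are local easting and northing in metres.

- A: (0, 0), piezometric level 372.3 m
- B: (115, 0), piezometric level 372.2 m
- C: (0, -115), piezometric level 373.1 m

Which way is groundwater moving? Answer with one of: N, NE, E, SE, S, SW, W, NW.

∂h/∂x = (372.2 − 372.3) / (115 − 0) = -0.0008696
∂h/∂y = (373.1 − 372.3) / (-115 − 0) = -0.006957
Flow = −∇h = (+0.0008696 east, +0.006957 north), which points north.

N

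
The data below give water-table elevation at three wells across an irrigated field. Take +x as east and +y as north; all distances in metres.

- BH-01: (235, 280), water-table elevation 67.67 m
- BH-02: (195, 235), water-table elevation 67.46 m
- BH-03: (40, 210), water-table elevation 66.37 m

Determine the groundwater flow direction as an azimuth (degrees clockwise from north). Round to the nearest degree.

Three-point gradient (reference BH-01): Δ to BH-02 = (-40, -45, -0.21), Δ to BH-03 = (-195, -70, -1.30).
∂h/∂x = +0.007331, ∂h/∂y = -0.001849 (det = -5975).
Flow direction (−∇h) has components (-0.007331 E, +0.001849 N).
Azimuth = atan2(E, N) = atan2(-0.007331, +0.001849) = 284.2° ≈ 284°.

284°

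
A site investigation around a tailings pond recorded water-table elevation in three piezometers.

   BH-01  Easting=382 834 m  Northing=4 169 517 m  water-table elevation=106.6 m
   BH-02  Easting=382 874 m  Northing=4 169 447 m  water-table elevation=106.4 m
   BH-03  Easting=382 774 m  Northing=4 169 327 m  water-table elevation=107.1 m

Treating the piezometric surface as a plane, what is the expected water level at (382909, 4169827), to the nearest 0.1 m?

Taking BH-01 as reference: BH-02−BH-01 = (40, -70, -0.2); BH-03−BH-01 = (-60, -190, +0.5).
Determinant of the coordinate differences = 40·(-190) − (-60)·(-70) = -11800.
∂h/∂x = [(-0.2)·(-190) − (+0.5)·(-70)] / -11800 = -0.006186
∂h/∂y = [40·(+0.5) − (-60)·(-0.2)] / -11800 = -0.0006780
h(382909, 4169827) = 106.6 + (-0.006186)·(75) + (-0.0006780)·(310) = 106.6 -0.464 -0.210 = 105.926 m.

105.9 m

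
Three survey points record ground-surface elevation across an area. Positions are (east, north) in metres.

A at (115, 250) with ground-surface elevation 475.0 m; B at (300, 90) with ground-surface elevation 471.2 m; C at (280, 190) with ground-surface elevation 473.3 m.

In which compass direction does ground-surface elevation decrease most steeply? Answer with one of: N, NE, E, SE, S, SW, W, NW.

With z = a·x + b·y + c and A as origin, the differences give:
  185·a + (-160)·b = -3.8
  165·a + (-60)·b = -1.7
Eliminate b (×(-60) and ×(-160), subtract): 15300·a = -44.00 → a = ∂z/∂x = -0.002876
Back-substitute: b = ∂z/∂y = +0.02042.
Steepest decrease is along −∇f = (+0.002876 E, -0.02042 N) → south.

S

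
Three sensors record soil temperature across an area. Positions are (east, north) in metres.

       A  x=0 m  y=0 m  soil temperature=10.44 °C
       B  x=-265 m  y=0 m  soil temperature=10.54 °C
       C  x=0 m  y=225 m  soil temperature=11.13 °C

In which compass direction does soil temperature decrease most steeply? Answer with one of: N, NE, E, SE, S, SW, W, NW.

∂T/∂x = (10.54 − 10.44) / (-265 − 0) = -0.0003774
∂T/∂y = (11.13 − 10.44) / (225 − 0) = +0.003067
Steepest decrease is along −∇f = (+0.0003774 E, -0.003067 N) → south.

S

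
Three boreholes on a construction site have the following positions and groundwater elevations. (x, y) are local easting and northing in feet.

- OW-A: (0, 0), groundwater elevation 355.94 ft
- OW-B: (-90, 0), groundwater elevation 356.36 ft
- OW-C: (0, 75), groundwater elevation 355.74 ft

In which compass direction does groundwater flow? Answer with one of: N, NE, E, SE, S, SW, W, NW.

∂h/∂x = (356.36 − 355.94) / (-90 − 0) = -0.004667
∂h/∂y = (355.74 − 355.94) / (75 − 0) = -0.002667
Flow = −∇h = (+0.004667 east, +0.002667 north), which points northeast.

NE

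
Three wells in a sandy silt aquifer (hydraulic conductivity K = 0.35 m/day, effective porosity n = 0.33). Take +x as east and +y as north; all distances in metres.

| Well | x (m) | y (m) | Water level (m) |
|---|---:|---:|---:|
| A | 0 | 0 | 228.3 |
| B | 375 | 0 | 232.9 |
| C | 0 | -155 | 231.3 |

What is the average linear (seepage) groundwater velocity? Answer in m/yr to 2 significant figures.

8.9 m/yr

∂h/∂x = (232.9 − 228.3) / (375 − 0) = +0.01227
∂h/∂y = (231.3 − 228.3) / (-155 − 0) = -0.01935
|∇h| = √(0.01227² + -0.01935²) = 0.02291
Seepage velocity v = K·i/n = 0.35 × 0.02291 / 0.33 = 0.0243 m/day = 8.876 m/yr.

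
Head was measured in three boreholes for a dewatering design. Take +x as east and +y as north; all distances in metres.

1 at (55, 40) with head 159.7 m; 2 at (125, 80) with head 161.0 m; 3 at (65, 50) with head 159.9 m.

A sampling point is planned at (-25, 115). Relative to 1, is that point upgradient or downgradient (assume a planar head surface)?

downgradient

Taking 1 as reference: 2−1 = (70, 40, +1.3); 3−1 = (10, 10, +0.2).
Determinant of the coordinate differences = 70·10 − 10·40 = 300.
∂h/∂x = [(+1.3)·10 − (+0.2)·40] / 300 = +0.01667
∂h/∂y = [70·(+0.2) − 10·(+1.3)] / 300 = +0.003333
Head at (-25, 115) = 159.7 + (+0.01667)·(-80) + (+0.003333)·(75) = 158.62 m.
That is lower than the 159.7 m at 1, so the point is downgradient.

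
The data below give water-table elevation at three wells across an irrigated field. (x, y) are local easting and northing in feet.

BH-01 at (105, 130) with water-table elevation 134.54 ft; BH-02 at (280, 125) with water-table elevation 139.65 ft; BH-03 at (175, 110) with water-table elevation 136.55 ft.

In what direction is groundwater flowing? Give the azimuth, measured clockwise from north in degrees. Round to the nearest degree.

Taking BH-01 as reference: BH-02−BH-01 = (175, -5, +5.11); BH-03−BH-01 = (70, -20, +2.01).
Solve a·Δx + b·Δy = Δh: det = 175·(-20) − 70·(-5) = -3150.
∂h/∂x = [(+5.11)·(-20) − (+2.01)·(-5)] / -3150 = +0.02925
∂h/∂y = [175·(+2.01) − 70·(+5.11)] / -3150 = +0.001889
Flow direction (−∇h) has components (-0.02925 E, -0.001889 N).
Azimuth = atan2(E, N) = atan2(-0.02925, -0.001889) = 266.3° ≈ 266°.

266°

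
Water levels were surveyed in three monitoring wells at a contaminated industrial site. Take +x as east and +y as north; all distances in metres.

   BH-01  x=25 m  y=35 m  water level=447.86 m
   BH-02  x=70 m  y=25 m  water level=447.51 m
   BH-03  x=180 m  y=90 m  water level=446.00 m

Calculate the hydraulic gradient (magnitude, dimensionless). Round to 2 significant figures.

Three-point gradient (reference BH-01): Δ to BH-02 = (45, -10, -0.35), Δ to BH-03 = (155, 55, -1.86).
∂h/∂x = -0.009404, ∂h/∂y = -0.007317 (det = 4025).
|∇h| = √(-0.009404² + -0.007317²) = 0.01192

0.012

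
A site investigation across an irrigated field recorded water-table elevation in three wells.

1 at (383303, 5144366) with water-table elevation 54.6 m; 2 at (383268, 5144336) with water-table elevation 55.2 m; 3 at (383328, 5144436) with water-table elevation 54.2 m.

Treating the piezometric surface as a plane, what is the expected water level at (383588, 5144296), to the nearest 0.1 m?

49.5 m

Differences from 1: to 2 (Δx, Δy, Δh) = (-35, -30, +0.6); to 3 = (25, 70, -0.4).
Solve a·Δx + b·Δy = Δh: det = (-35)·70 − 25·(-30) = -1700.
∂h/∂x = [(+0.6)·70 − (-0.4)·(-30)] / -1700 = -0.01765
∂h/∂y = [(-35)·(-0.4) − 25·(+0.6)] / -1700 = +0.0005882
h(383588, 5144296) = 54.6 + (-0.01765)·(285) + (+0.0005882)·(-70) = 54.6 -5.029 -0.041 = 49.529 m.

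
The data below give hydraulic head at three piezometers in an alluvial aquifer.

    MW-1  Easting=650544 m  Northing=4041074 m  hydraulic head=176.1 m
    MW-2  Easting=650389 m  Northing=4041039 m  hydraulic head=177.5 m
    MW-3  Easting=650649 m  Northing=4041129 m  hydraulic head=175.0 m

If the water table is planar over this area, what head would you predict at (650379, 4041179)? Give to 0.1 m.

With h = a·x + b·y + c and MW-1 as origin, the differences give:
  (-155)·a + (-35)·b = +1.4
  105·a + 55·b = -1.1
Eliminate b (×55 and ×(-35), subtract): -4850·a = 38.50 → a = ∂h/∂x = -0.007938
Back-substitute: b = ∂h/∂y = -0.004845.
h(650379, 4041179) = 176.1 + (-0.007938)·(-165) + (-0.004845)·(105) = 176.1 +1.310 -0.509 = 176.901 m.

176.9 m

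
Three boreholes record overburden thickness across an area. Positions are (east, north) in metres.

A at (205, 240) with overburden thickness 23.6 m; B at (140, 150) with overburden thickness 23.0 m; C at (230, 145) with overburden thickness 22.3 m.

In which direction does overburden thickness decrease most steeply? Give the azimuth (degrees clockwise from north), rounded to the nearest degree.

Taking A as reference: B−A = (-65, -90, -0.6); C−A = (25, -95, -1.3).
Determinant of the coordinate differences = (-65)·(-95) − 25·(-90) = 8425.
∂d/∂x = [(-0.6)·(-95) − (-1.3)·(-90)] / 8425 = -0.007122
∂d/∂y = [(-65)·(-1.3) − 25·(-0.6)] / 8425 = +0.01181
Steepest decrease is along −∇f: components (+0.007122 E, -0.01181 N).
Azimuth = atan2(+0.007122, -0.01181) = 148.9° ≈ 149°.

149°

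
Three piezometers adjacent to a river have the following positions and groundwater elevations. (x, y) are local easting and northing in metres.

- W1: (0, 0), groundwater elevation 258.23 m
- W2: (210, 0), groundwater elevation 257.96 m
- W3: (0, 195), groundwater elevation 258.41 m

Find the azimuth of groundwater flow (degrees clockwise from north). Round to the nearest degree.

∂h/∂x = (257.96 − 258.23) / (210 − 0) = -0.001286
∂h/∂y = (258.41 − 258.23) / (195 − 0) = +0.0009231
Flow direction (−∇h) has components (+0.001286 E, -0.0009231 N).
Azimuth = atan2(E, N) = atan2(+0.001286, -0.0009231) = 125.7° ≈ 126°.

126°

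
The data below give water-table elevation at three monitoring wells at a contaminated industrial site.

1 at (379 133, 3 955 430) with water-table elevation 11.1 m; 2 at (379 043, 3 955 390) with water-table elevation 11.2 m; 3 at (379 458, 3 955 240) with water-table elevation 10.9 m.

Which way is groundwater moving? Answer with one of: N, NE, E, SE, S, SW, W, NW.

Taking 1 as reference: 2−1 = (-90, -40, +0.1); 3−1 = (325, -190, -0.2).
Determinant of the coordinate differences = (-90)·(-190) − 325·(-40) = 30100.
∂h/∂x = [(+0.1)·(-190) − (-0.2)·(-40)] / 30100 = -0.0008970
∂h/∂y = [(-90)·(-0.2) − 325·(+0.1)] / 30100 = -0.0004817
Flow = −∇h = (+0.0008970 east, +0.0004817 north), which points northeast.

NE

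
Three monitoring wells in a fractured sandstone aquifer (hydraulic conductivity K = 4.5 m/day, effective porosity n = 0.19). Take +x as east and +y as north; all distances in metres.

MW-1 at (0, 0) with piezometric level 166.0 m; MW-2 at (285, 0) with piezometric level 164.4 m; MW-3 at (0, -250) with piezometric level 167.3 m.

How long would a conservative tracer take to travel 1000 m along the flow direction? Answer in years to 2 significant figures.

∂h/∂x = (164.4 − 166.0) / (285 − 0) = -0.005614
∂h/∂y = (167.3 − 166.0) / (-250 − 0) = -0.005200
|∇h| = √(-0.005614² + -0.005200²) = 0.007652
Seepage velocity v = K·i/n = 4.5 × 0.007652 / 0.19 = 0.1812 m/day.
t = 1000 / 0.1812 = 5519 days = 15.1 years.

15 years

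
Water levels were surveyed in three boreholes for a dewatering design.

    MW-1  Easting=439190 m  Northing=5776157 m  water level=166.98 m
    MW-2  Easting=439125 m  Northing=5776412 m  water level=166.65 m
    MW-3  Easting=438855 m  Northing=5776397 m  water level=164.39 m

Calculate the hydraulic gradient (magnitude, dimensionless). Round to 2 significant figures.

0.0084

Three-point gradient (reference MW-1): Δ to MW-2 = (-65, 255, -0.33), Δ to MW-3 = (-335, 240, -2.59).
∂h/∂x = +0.008324, ∂h/∂y = +0.0008278 (det = 69825).
|∇h| = √(0.008324² + 0.0008278²) = 0.008365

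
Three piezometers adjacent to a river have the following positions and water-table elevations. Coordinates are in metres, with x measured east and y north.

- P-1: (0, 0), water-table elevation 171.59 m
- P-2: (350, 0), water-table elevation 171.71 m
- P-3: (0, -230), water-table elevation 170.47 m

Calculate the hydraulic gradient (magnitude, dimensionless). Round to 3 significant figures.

∂h/∂x = (171.71 − 171.59) / (350 − 0) = +0.0003429
∂h/∂y = (170.47 − 171.59) / (-230 − 0) = +0.004870
|∇h| = √(0.0003429² + 0.004870²) = 0.004882

0.00488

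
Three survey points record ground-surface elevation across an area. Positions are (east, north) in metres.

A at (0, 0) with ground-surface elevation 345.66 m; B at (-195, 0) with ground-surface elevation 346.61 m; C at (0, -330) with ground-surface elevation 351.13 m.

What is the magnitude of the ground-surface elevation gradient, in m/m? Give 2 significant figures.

∂z/∂x = (346.61 − 345.66) / (-195 − 0) = -0.004872
∂z/∂y = (351.13 − 345.66) / (-330 − 0) = -0.01658
|∇f| = √(-0.004872² + -0.01658²) = 0.01728 m/m

0.017 m/m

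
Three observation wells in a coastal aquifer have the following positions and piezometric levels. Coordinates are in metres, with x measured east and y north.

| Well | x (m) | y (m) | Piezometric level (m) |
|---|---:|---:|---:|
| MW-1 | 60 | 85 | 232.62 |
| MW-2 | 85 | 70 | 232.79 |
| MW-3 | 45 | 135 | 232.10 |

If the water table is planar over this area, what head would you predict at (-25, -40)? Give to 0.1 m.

With h = a·x + b·y + c and MW-1 as origin, the differences give:
  25·a + (-15)·b = +0.17
  (-15)·a + 50·b = -0.52
Eliminate b (×50 and ×(-15), subtract): 1025·a = 0.700 → a = ∂h/∂x = +0.0006829
Back-substitute: b = ∂h/∂y = -0.01020.
h(-25, -40) = 232.62 + (+0.0006829)·(-85) + (-0.01020)·(-125) = 232.62 -0.058 +1.274 = 233.836 m.

233.8 m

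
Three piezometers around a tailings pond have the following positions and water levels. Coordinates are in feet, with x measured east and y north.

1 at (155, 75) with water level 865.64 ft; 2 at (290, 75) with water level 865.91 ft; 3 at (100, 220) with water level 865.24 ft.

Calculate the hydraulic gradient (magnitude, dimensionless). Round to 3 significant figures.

Three-point gradient (reference 1): Δ to 2 = (135, 0, +0.27), Δ to 3 = (-55, 145, -0.40).
∂h/∂x = +0.002000, ∂h/∂y = -0.002000 (det = 19575).
|∇h| = √(0.002000² + -0.002000²) = 0.002828

0.00283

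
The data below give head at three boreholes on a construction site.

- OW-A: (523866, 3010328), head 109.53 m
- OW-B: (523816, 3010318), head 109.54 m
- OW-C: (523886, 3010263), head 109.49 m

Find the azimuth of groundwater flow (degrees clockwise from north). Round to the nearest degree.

With h = a·x + b·y + c and OW-A as origin, the differences give:
  (-50)·a + (-10)·b = +0.01
  20·a + (-65)·b = -0.04
Eliminate b (×(-65) and ×(-10), subtract): 3450·a = -1.050 → a = ∂h/∂x = -0.0003043
Back-substitute: b = ∂h/∂y = +0.0005217.
Flow direction (−∇h) has components (+0.0003043 E, -0.0005217 N).
Azimuth = atan2(E, N) = atan2(+0.0003043, -0.0005217) = 149.7° ≈ 150°.

150°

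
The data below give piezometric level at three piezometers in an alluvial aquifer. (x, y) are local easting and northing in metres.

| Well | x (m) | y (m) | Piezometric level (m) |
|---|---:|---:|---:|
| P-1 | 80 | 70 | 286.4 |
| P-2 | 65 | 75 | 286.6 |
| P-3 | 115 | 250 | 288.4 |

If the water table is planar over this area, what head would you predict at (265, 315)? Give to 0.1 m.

287.9 m

Differences from P-1: to P-2 (Δx, Δy, Δh) = (-15, 5, +0.2); to P-3 = (35, 180, +2.0).
Determinant of the coordinate differences = (-15)·180 − 35·5 = -2875.
∂h/∂x = [(+0.2)·180 − (+2.0)·5] / -2875 = -0.009043
∂h/∂y = [(-15)·(+2.0) − 35·(+0.2)] / -2875 = +0.01287
h(265, 315) = 286.4 + (-0.009043)·(185) + (+0.01287)·(245) = 286.4 -1.673 +3.153 = 287.880 m.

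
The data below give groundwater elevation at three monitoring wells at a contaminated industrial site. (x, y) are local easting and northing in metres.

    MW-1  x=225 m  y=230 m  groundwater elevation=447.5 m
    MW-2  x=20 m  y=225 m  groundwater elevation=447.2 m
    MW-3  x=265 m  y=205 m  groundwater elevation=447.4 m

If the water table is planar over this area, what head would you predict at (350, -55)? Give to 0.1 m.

Three-point gradient (reference MW-1): Δ to MW-2 = (-205, -5, -0.3), Δ to MW-3 = (40, -25, -0.1).
∂h/∂x = +0.001315, ∂h/∂y = +0.006103 (det = 5325).
h(350, -55) = 447.5 + (+0.001315)·(125) + (+0.006103)·(-285) = 447.5 +0.164 -1.739 = 445.925 m.

445.9 m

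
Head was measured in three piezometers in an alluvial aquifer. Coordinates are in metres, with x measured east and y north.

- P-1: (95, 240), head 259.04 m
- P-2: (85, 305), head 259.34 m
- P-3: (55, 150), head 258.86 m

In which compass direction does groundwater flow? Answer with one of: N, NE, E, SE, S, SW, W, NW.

Differences from P-1: to P-2 (Δx, Δy, Δh) = (-10, 65, +0.30); to P-3 = (-40, -90, -0.18).
Determinant of the coordinate differences = (-10)·(-90) − (-40)·65 = 3500.
∂h/∂x = [(+0.30)·(-90) − (-0.18)·65] / 3500 = -0.004371
∂h/∂y = [(-10)·(-0.18) − (-40)·(+0.30)] / 3500 = +0.003943
Flow = −∇h = (+0.004371 east, -0.003943 north), which points southeast.

SE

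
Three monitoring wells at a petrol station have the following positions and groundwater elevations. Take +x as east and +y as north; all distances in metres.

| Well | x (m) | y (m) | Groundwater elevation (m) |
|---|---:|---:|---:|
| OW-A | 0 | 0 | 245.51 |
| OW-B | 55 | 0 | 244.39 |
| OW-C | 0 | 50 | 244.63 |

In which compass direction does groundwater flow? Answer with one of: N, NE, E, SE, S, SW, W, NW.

NE

∂h/∂x = (244.39 − 245.51) / (55 − 0) = -0.02036
∂h/∂y = (244.63 − 245.51) / (50 − 0) = -0.01760
Flow = −∇h = (+0.02036 east, +0.01760 north), which points northeast.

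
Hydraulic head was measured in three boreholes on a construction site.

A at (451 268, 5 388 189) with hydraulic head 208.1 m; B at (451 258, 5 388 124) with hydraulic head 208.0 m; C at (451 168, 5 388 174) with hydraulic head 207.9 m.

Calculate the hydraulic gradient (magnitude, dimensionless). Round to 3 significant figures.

0.00221

With h = a·x + b·y + c and A as origin, the differences give:
  (-10)·a + (-65)·b = -0.1
  (-100)·a + (-15)·b = -0.2
Eliminate b (×(-15) and ×(-65), subtract): -6350·a = -11.50 → a = ∂h/∂x = +0.001811
Back-substitute: b = ∂h/∂y = +0.001260.
|∇h| = √(0.001811² + 0.001260²) = 0.002206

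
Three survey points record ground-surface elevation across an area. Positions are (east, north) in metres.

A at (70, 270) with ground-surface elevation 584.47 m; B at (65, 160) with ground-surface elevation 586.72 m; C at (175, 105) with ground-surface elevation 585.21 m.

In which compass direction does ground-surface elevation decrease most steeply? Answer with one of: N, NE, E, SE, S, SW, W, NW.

Taking A as reference: B−A = (-5, -110, +2.25); C−A = (105, -165, +0.74).
Determinant of the coordinate differences = (-5)·(-165) − 105·(-110) = 12375.
∂z/∂x = [(+2.25)·(-165) − (+0.74)·(-110)] / 12375 = -0.02342
∂z/∂y = [(-5)·(+0.74) − 105·(+2.25)] / 12375 = -0.01939
Steepest decrease is along −∇f = (+0.02342 E, +0.01939 N) → northeast.

NE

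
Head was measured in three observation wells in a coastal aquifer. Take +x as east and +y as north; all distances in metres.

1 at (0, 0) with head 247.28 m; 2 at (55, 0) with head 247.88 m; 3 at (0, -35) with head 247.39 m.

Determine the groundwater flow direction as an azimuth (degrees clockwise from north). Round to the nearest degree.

∂h/∂x = (247.88 − 247.28) / (55 − 0) = +0.01091
∂h/∂y = (247.39 − 247.28) / (-35 − 0) = -0.003143
Flow direction (−∇h) has components (-0.01091 E, +0.003143 N).
Azimuth = atan2(E, N) = atan2(-0.01091, +0.003143) = 286.1° ≈ 286°.

286°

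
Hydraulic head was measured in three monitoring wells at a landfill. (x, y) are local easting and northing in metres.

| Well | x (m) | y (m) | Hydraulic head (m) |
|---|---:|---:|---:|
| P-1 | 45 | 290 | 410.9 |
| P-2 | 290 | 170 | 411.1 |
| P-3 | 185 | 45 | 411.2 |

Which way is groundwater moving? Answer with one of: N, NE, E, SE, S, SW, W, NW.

N

Three-point gradient (reference P-1): Δ to P-2 = (245, -120, +0.2), Δ to P-3 = (140, -245, +0.3).
∂h/∂x = +0.0003008, ∂h/∂y = -0.001053 (det = -43225).
Flow = −∇h = (-0.0003008 east, +0.001053 north), which points north.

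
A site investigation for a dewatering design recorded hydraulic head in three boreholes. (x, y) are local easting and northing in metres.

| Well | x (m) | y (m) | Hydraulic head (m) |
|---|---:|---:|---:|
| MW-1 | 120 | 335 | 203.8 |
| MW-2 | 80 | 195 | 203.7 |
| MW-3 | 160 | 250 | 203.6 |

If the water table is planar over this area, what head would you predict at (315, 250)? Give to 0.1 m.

203.3 m

Taking MW-1 as reference: MW-2−MW-1 = (-40, -140, -0.1); MW-3−MW-1 = (40, -85, -0.2).
Determinant of the coordinate differences = (-40)·(-85) − 40·(-140) = 9000.
∂h/∂x = [(-0.1)·(-85) − (-0.2)·(-140)] / 9000 = -0.002167
∂h/∂y = [(-40)·(-0.2) − 40·(-0.1)] / 9000 = +0.001333
h(315, 250) = 203.8 + (-0.002167)·(195) + (+0.001333)·(-85) = 203.8 -0.423 -0.113 = 203.264 m.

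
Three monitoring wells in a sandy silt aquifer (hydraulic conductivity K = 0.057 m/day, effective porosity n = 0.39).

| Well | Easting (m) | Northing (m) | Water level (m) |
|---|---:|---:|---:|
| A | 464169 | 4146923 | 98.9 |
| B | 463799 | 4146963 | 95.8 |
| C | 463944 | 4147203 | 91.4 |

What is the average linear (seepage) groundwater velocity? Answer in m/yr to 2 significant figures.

Taking A as reference: B−A = (-370, 40, -3.1); C−A = (-225, 280, -7.5).
Solve a·Δx + b·Δy = Δh: det = (-370)·280 − (-225)·40 = -94600.
∂h/∂x = [(-3.1)·280 − (-7.5)·40] / -94600 = +0.006004
∂h/∂y = [(-370)·(-7.5) − (-225)·(-3.1)] / -94600 = -0.02196
|∇h| = √(0.006004² + -0.02196²) = 0.02277
Seepage velocity v = K·i/n = 0.057 × 0.02277 / 0.39 = 0.003328 m/day = 1.216 m/yr.

1.2 m/yr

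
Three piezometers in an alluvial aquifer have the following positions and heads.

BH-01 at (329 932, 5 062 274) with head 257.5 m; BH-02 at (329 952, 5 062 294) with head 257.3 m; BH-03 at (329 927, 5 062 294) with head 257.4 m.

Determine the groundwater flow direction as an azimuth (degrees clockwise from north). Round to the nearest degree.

Three-point gradient (reference BH-01): Δ to BH-02 = (20, 20, -0.2), Δ to BH-03 = (-5, 20, -0.1).
∂h/∂x = -0.004000, ∂h/∂y = -0.006000 (det = 500).
Flow direction (−∇h) has components (+0.004000 E, +0.006000 N).
Azimuth = atan2(E, N) = atan2(+0.004000, +0.006000) = 33.7° ≈ 034°.

034°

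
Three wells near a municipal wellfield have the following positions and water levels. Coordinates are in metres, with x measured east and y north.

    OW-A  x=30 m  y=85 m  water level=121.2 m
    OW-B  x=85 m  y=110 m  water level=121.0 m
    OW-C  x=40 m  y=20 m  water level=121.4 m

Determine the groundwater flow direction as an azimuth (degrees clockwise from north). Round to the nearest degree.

Differences from OW-A: to OW-B (Δx, Δy, Δh) = (55, 25, -0.2); to OW-C = (10, -65, +0.2).
Solve a·Δx + b·Δy = Δh: det = 55·(-65) − 10·25 = -3825.
∂h/∂x = [(-0.2)·(-65) − (+0.2)·25] / -3825 = -0.002092
∂h/∂y = [55·(+0.2) − 10·(-0.2)] / -3825 = -0.003399
Flow direction (−∇h) has components (+0.002092 E, +0.003399 N).
Azimuth = atan2(E, N) = atan2(+0.002092, +0.003399) = 31.6° ≈ 032°.

032°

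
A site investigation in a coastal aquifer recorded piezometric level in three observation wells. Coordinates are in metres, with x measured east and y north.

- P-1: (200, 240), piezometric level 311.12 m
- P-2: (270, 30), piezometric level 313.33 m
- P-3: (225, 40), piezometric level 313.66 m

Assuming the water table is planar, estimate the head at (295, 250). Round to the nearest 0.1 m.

310.0 m

Differences from P-1: to P-2 (Δx, Δy, Δh) = (70, -210, +2.21); to P-3 = (25, -200, +2.54).
Determinant of the coordinate differences = 70·(-200) − 25·(-210) = -8750.
∂h/∂x = [(+2.21)·(-200) − (+2.54)·(-210)] / -8750 = -0.01045
∂h/∂y = [70·(+2.54) − 25·(+2.21)] / -8750 = -0.01401
h(295, 250) = 311.12 + (-0.01045)·(95) + (-0.01401)·(10) = 311.12 -0.992 -0.140 = 309.988 m.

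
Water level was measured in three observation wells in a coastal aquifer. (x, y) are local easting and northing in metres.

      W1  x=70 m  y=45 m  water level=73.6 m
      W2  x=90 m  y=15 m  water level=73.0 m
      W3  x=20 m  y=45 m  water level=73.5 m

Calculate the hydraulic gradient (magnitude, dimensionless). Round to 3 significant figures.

0.0214

Taking W1 as reference: W2−W1 = (20, -30, -0.6); W3−W1 = (-50, 0, -0.1).
Determinant of the coordinate differences = 20·0 − (-50)·(-30) = -1500.
∂h/∂x = [(-0.6)·0 − (-0.1)·(-30)] / -1500 = +0.002000
∂h/∂y = [20·(-0.1) − (-50)·(-0.6)] / -1500 = +0.02133
|∇h| = √(0.002000² + 0.02133²) = 0.02142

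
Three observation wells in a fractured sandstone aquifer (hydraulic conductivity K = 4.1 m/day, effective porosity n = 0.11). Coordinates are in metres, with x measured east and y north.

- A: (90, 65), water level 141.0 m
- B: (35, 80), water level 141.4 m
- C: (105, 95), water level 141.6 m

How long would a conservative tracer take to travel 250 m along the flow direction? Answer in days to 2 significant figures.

With h = a·x + b·y + c and A as origin, the differences give:
  (-55)·a + 15·b = +0.4
  15·a + 30·b = +0.6
Eliminate b (×30 and ×15, subtract): -1875·a = 3.00 → a = ∂h/∂x = -0.001600
Back-substitute: b = ∂h/∂y = +0.02080.
|∇h| = √(-0.001600² + 0.02080²) = 0.02086
Seepage velocity v = K·i/n = 4.1 × 0.02086 / 0.11 = 0.7775 m/day.
t = 250 / 0.7775 = 321.5 days.

320 days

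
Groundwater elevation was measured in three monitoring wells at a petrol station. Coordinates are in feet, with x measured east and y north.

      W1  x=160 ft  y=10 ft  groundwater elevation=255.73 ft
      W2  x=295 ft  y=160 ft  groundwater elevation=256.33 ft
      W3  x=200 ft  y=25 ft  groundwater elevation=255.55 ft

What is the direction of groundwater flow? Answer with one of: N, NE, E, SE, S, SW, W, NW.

Taking W1 as reference: W2−W1 = (135, 150, +0.60); W3−W1 = (40, 15, -0.18).
Solve a·Δx + b·Δy = Δh: det = 135·15 − 40·150 = -3975.
∂h/∂x = [(+0.60)·15 − (-0.18)·150] / -3975 = -0.009057
∂h/∂y = [135·(-0.18) − 40·(+0.60)] / -3975 = +0.01215
Flow = −∇h = (+0.009057 east, -0.01215 north), which points southeast.

SE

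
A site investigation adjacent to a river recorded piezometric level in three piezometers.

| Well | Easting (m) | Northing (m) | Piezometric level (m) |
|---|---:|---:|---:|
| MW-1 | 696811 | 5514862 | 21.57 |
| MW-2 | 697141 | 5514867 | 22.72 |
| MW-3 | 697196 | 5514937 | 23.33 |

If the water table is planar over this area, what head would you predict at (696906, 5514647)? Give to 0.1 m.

20.6 m

Taking MW-1 as reference: MW-2−MW-1 = (330, 5, +1.15); MW-3−MW-1 = (385, 75, +1.76).
Solve a·Δx + b·Δy = Δh: det = 330·75 − 385·5 = 22825.
∂h/∂x = [(+1.15)·75 − (+1.76)·5] / 22825 = +0.003393
∂h/∂y = [330·(+1.76) − 385·(+1.15)] / 22825 = +0.006048
h(696906, 5514647) = 21.57 + (+0.003393)·(95) + (+0.006048)·(-215) = 21.57 +0.322 -1.300 = 20.592 m.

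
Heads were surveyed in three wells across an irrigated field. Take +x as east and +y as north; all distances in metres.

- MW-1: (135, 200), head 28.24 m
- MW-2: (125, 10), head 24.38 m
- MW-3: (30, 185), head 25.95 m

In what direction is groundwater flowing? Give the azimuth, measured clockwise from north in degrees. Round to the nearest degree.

225°

Differences from MW-1: to MW-2 (Δx, Δy, Δh) = (-10, -190, -3.86); to MW-3 = (-105, -15, -2.29).
Determinant of the coordinate differences = (-10)·(-15) − (-105)·(-190) = -19800.
∂h/∂x = [(-3.86)·(-15) − (-2.29)·(-190)] / -19800 = +0.01905
∂h/∂y = [(-10)·(-2.29) − (-105)·(-3.86)] / -19800 = +0.01931
Flow direction (−∇h) has components (-0.01905 E, -0.01931 N).
Azimuth = atan2(E, N) = atan2(-0.01905, -0.01931) = 224.6° ≈ 225°.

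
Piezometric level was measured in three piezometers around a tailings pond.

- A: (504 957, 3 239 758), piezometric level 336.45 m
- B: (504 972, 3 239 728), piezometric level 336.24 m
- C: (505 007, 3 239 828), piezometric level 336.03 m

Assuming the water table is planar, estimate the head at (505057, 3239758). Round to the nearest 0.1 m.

335.4 m

With h = a·x + b·y + c and A as origin, the differences give:
  15·a + (-30)·b = -0.21
  50·a + 70·b = -0.42
Eliminate b (×70 and ×(-30), subtract): 2550·a = -27.300 → a = ∂h/∂x = -0.01071
Back-substitute: b = ∂h/∂y = +0.001647.
h(505057, 3239758) = 336.45 + (-0.01071)·(100) + (+0.001647)·(0) = 336.45 -1.071 +0.000 = 335.379 m.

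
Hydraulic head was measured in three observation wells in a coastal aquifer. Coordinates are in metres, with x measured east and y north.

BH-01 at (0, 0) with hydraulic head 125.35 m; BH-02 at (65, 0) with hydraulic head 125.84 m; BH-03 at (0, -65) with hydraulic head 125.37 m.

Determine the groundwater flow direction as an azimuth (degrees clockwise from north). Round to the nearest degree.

272°

∂h/∂x = (125.84 − 125.35) / (65 − 0) = +0.007538
∂h/∂y = (125.37 − 125.35) / (-65 − 0) = -0.0003077
Flow direction (−∇h) has components (-0.007538 E, +0.0003077 N).
Azimuth = atan2(E, N) = atan2(-0.007538, +0.0003077) = 272.3° ≈ 272°.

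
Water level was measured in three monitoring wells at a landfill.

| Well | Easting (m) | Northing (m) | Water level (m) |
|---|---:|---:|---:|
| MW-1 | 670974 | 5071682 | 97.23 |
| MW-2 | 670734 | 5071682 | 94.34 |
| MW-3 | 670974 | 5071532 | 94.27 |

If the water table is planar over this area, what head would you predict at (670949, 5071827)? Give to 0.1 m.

∂h/∂x = (94.34 − 97.23) / (670734 − 670974) = +0.01204
∂h/∂y = (94.27 − 97.23) / (5071532 − 5071682) = +0.01973
h(670949, 5071827) = 97.23 + (+0.01204)·(-25) + (+0.01973)·(145) = 97.23 -0.301 +2.861 = 99.790 m.

99.8 m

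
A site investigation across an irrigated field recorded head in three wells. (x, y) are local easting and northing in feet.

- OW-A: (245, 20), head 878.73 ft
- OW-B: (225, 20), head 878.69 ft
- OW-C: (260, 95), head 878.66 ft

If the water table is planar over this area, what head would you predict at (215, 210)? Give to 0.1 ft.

Taking OW-A as reference: OW-B−OW-A = (-20, 0, -0.04); OW-C−OW-A = (15, 75, -0.07).
Solve a·Δx + b·Δy = Δh: det = (-20)·75 − 15·0 = -1500.
∂h/∂x = [(-0.04)·75 − (-0.07)·0] / -1500 = +0.002000
∂h/∂y = [(-20)·(-0.07) − 15·(-0.04)] / -1500 = -0.001333
h(215, 210) = 878.73 + (+0.002000)·(-30) + (-0.001333)·(190) = 878.73 -0.060 -0.253 = 878.417 ft.

878.4 ft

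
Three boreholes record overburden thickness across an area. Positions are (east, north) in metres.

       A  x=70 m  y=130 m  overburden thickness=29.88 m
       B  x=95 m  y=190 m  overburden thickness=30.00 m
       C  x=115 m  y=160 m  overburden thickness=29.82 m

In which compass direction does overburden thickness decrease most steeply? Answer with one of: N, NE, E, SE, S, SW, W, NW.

SE

Three-point gradient (reference A): Δ to B = (25, 60, +0.12), Δ to C = (45, 30, -0.06).
∂d/∂x = -0.003692, ∂d/∂y = +0.003538 (det = -1950).
Steepest decrease is along −∇f = (+0.003692 E, -0.003538 N) → southeast.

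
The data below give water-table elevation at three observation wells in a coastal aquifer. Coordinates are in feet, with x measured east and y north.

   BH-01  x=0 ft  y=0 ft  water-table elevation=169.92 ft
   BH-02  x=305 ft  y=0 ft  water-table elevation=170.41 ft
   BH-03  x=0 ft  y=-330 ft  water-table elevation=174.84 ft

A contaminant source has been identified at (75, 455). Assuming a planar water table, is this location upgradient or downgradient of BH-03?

∂h/∂x = (170.41 − 169.92) / (305 − 0) = +0.001607
∂h/∂y = (174.84 − 169.92) / (-330 − 0) = -0.01491
Head at (75, 455) = 169.92 + (+0.001607)·(75) + (-0.01491)·(455) = 163.26 ft.
That is lower than the 174.84 ft at BH-03, so the point is downgradient.

downgradient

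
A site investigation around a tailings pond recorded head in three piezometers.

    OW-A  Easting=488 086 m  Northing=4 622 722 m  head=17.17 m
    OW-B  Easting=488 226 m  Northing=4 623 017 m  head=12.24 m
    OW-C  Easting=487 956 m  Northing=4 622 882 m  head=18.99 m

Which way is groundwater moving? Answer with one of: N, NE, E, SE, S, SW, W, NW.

E

With h = a·x + b·y + c and OW-A as origin, the differences give:
  140·a + 295·b = -4.93
  (-130)·a + 160·b = +1.82
Eliminate b (×160 and ×295, subtract): 60750·a = -1325.700 → a = ∂h/∂x = -0.02182
Back-substitute: b = ∂h/∂y = -0.006356.
Flow = −∇h = (+0.02182 east, +0.006356 north), which points east.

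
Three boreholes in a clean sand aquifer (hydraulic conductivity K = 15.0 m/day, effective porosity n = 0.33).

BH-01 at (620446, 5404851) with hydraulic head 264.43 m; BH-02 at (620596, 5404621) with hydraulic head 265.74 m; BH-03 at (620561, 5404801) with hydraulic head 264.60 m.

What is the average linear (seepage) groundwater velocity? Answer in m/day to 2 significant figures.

Differences from BH-01: to BH-02 (Δx, Δy, Δh) = (150, -230, +1.31); to BH-03 = (115, -50, +0.17).
Determinant of the coordinate differences = 150·(-50) − 115·(-230) = 18950.
∂h/∂x = [(+1.31)·(-50) − (+0.17)·(-230)] / 18950 = -0.001393
∂h/∂y = [150·(+0.17) − 115·(+1.31)] / 18950 = -0.006604
|∇h| = √(-0.001393² + -0.006604²) = 0.006749
Seepage velocity v = K·i/n = 15.0 × 0.006749 / 0.33 = 0.3068 m/day.

0.31 m/day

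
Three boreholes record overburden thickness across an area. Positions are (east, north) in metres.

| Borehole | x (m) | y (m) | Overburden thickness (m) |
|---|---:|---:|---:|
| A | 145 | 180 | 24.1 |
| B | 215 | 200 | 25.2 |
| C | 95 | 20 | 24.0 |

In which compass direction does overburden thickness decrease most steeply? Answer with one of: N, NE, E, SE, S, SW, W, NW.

W

Three-point gradient (reference A): Δ to B = (70, 20, +1.1), Δ to C = (-50, -160, -0.1).
∂d/∂x = +0.01706, ∂d/∂y = -0.004706 (det = -10200).
Steepest decrease is along −∇f = (-0.01706 E, +0.004706 N) → west.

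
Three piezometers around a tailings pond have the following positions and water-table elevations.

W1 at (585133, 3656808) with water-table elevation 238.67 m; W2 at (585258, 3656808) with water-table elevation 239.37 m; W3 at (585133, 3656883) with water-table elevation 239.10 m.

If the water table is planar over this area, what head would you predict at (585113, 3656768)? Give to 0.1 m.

238.3 m

∂h/∂x = (239.37 − 238.67) / (585258 − 585133) = +0.005600
∂h/∂y = (239.10 − 238.67) / (3656883 − 3656808) = +0.005733
h(585113, 3656768) = 238.67 + (+0.005600)·(-20) + (+0.005733)·(-40) = 238.67 -0.112 -0.229 = 238.329 m.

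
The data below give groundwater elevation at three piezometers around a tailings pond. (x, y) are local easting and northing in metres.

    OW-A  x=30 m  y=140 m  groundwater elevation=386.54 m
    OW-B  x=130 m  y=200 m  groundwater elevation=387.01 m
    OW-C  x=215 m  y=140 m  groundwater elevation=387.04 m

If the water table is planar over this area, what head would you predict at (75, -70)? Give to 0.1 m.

386.0 m

Differences from OW-A: to OW-B (Δx, Δy, Δh) = (100, 60, +0.47); to OW-C = (185, 0, +0.50).
Solve a·Δx + b·Δy = Δh: det = 100·0 − 185·60 = -11100.
∂h/∂x = [(+0.47)·0 − (+0.50)·60] / -11100 = +0.002703
∂h/∂y = [100·(+0.50) − 185·(+0.47)] / -11100 = +0.003329
h(75, -70) = 386.54 + (+0.002703)·(45) + (+0.003329)·(-210) = 386.54 +0.122 -0.699 = 385.963 m.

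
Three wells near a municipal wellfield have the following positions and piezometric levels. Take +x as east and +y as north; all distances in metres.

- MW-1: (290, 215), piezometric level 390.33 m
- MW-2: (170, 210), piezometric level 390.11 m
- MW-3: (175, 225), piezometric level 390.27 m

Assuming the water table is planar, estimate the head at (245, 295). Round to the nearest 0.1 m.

391.1 m

Three-point gradient (reference MW-1): Δ to MW-2 = (-120, -5, -0.22), Δ to MW-3 = (-115, 10, -0.06).
∂h/∂x = +0.001408, ∂h/∂y = +0.01020 (det = -1775).
h(245, 295) = 390.33 + (+0.001408)·(-45) + (+0.01020)·(80) = 390.33 -0.063 +0.816 = 391.082 m.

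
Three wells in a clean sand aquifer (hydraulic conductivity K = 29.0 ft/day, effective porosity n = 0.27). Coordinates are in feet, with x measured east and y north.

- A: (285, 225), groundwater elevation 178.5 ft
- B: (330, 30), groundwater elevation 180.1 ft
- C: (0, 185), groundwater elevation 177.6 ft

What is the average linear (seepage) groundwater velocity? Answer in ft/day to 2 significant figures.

Taking A as reference: B−A = (45, -195, +1.6); C−A = (-285, -40, -0.9).
Determinant of the coordinate differences = 45·(-40) − (-285)·(-195) = -57375.
∂h/∂x = [(+1.6)·(-40) − (-0.9)·(-195)] / -57375 = +0.004174
∂h/∂y = [45·(-0.9) − (-285)·(+1.6)] / -57375 = -0.007242
|∇h| = √(0.004174² + -0.007242²) = 0.008359
Seepage velocity v = K·i/n = 29.0 × 0.008359 / 0.27 = 0.8978 ft/day.

0.90 ft/day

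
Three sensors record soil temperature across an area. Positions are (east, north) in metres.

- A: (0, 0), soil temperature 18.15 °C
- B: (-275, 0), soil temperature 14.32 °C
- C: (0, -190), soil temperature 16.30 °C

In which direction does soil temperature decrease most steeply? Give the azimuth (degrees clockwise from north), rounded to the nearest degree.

∂T/∂x = (14.32 − 18.15) / (-275 − 0) = +0.01393
∂T/∂y = (16.30 − 18.15) / (-190 − 0) = +0.009737
Steepest decrease is along −∇f: components (-0.01393 E, -0.009737 N).
Azimuth = atan2(-0.01393, -0.009737) = 235.0° ≈ 235°.

235°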